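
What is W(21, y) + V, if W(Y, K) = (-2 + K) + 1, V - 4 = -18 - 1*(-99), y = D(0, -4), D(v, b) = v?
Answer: 84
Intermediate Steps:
y = 0
V = 85 (V = 4 + (-18 - 1*(-99)) = 4 + (-18 + 99) = 4 + 81 = 85)
W(Y, K) = -1 + K
W(21, y) + V = (-1 + 0) + 85 = -1 + 85 = 84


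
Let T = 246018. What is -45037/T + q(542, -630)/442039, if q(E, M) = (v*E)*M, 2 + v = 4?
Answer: -187918723003/108749550702 ≈ -1.7280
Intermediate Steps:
v = 2 (v = -2 + 4 = 2)
q(E, M) = 2*E*M (q(E, M) = (2*E)*M = 2*E*M)
-45037/T + q(542, -630)/442039 = -45037/246018 + (2*542*(-630))/442039 = -45037*1/246018 - 682920*1/442039 = -45037/246018 - 682920/442039 = -187918723003/108749550702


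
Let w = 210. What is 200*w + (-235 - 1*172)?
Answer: 41593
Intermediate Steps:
200*w + (-235 - 1*172) = 200*210 + (-235 - 1*172) = 42000 + (-235 - 172) = 42000 - 407 = 41593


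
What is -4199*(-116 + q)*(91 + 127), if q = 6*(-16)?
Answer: 194060984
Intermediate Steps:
q = -96
-4199*(-116 + q)*(91 + 127) = -4199*(-116 - 96)*(91 + 127) = -(-890188)*218 = -4199*(-46216) = 194060984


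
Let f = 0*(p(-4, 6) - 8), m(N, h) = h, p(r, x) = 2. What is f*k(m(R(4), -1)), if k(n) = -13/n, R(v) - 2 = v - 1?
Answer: 0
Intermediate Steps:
R(v) = 1 + v (R(v) = 2 + (v - 1) = 2 + (-1 + v) = 1 + v)
f = 0 (f = 0*(2 - 8) = 0*(-6) = 0)
f*k(m(R(4), -1)) = 0*(-13/(-1)) = 0*(-13*(-1)) = 0*13 = 0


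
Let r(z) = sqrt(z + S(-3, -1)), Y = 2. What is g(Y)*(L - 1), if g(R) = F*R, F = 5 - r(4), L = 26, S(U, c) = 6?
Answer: 250 - 50*sqrt(10) ≈ 91.886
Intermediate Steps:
r(z) = sqrt(6 + z) (r(z) = sqrt(z + 6) = sqrt(6 + z))
F = 5 - sqrt(10) (F = 5 - sqrt(6 + 4) = 5 - sqrt(10) ≈ 1.8377)
g(R) = R*(5 - sqrt(10)) (g(R) = (5 - sqrt(10))*R = R*(5 - sqrt(10)))
g(Y)*(L - 1) = (2*(5 - sqrt(10)))*(26 - 1) = (10 - 2*sqrt(10))*25 = 250 - 50*sqrt(10)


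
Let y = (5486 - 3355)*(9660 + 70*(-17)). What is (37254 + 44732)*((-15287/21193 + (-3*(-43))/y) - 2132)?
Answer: -33442836864230896909/191262268505 ≈ -1.7485e+8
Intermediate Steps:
y = 18049570 (y = 2131*(9660 - 1190) = 2131*8470 = 18049570)
(37254 + 44732)*((-15287/21193 + (-3*(-43))/y) - 2132) = (37254 + 44732)*((-15287/21193 - 3*(-43)/18049570) - 2132) = 81986*((-15287*1/21193 + 129*(1/18049570)) - 2132) = 81986*((-15287/21193 + 129/18049570) - 2132) = 81986*(-275921042693/382524537010 - 2132) = 81986*(-815818233948013/382524537010) = -33442836864230896909/191262268505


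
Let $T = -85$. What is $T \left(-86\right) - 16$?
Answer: $7294$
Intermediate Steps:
$T \left(-86\right) - 16 = \left(-85\right) \left(-86\right) - 16 = 7310 - 16 = 7294$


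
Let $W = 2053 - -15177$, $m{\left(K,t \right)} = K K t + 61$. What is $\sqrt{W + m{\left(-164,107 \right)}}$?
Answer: $\sqrt{2895163} \approx 1701.5$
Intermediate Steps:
$m{\left(K,t \right)} = 61 + t K^{2}$ ($m{\left(K,t \right)} = K^{2} t + 61 = t K^{2} + 61 = 61 + t K^{2}$)
$W = 17230$ ($W = 2053 + 15177 = 17230$)
$\sqrt{W + m{\left(-164,107 \right)}} = \sqrt{17230 + \left(61 + 107 \left(-164\right)^{2}\right)} = \sqrt{17230 + \left(61 + 107 \cdot 26896\right)} = \sqrt{17230 + \left(61 + 2877872\right)} = \sqrt{17230 + 2877933} = \sqrt{2895163}$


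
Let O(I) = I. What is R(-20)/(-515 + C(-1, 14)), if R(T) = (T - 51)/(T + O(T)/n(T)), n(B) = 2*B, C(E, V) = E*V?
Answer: -142/20631 ≈ -0.0068828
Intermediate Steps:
R(T) = (-51 + T)/(½ + T) (R(T) = (T - 51)/(T + T/((2*T))) = (-51 + T)/(T + T*(1/(2*T))) = (-51 + T)/(T + ½) = (-51 + T)/(½ + T))
R(-20)/(-515 + C(-1, 14)) = (2*(-51 - 20)/(1 + 2*(-20)))/(-515 - 1*14) = (2*(-71)/(1 - 40))/(-515 - 14) = (2*(-71)/(-39))/(-529) = -2*(-1)*(-71)/(529*39) = -1/529*142/39 = -142/20631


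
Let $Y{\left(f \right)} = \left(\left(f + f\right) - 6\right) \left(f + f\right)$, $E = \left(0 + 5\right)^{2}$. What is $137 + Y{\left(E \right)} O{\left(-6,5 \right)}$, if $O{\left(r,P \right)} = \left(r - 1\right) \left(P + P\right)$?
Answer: $-153863$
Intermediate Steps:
$O{\left(r,P \right)} = 2 P \left(-1 + r\right)$ ($O{\left(r,P \right)} = \left(-1 + r\right) 2 P = 2 P \left(-1 + r\right)$)
$E = 25$ ($E = 5^{2} = 25$)
$Y{\left(f \right)} = 2 f \left(-6 + 2 f\right)$ ($Y{\left(f \right)} = \left(2 f - 6\right) 2 f = \left(-6 + 2 f\right) 2 f = 2 f \left(-6 + 2 f\right)$)
$137 + Y{\left(E \right)} O{\left(-6,5 \right)} = 137 + 4 \cdot 25 \left(-3 + 25\right) 2 \cdot 5 \left(-1 - 6\right) = 137 + 4 \cdot 25 \cdot 22 \cdot 2 \cdot 5 \left(-7\right) = 137 + 2200 \left(-70\right) = 137 - 154000 = -153863$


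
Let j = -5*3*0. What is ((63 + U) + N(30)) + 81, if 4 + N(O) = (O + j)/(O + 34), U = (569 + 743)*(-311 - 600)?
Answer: -38242929/32 ≈ -1.1951e+6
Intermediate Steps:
U = -1195232 (U = 1312*(-911) = -1195232)
j = 0 (j = -15*0 = 0)
N(O) = -4 + O/(34 + O) (N(O) = -4 + (O + 0)/(O + 34) = -4 + O/(34 + O))
((63 + U) + N(30)) + 81 = ((63 - 1195232) + (-136 - 3*30)/(34 + 30)) + 81 = (-1195169 + (-136 - 90)/64) + 81 = (-1195169 + (1/64)*(-226)) + 81 = (-1195169 - 113/32) + 81 = -38245521/32 + 81 = -38242929/32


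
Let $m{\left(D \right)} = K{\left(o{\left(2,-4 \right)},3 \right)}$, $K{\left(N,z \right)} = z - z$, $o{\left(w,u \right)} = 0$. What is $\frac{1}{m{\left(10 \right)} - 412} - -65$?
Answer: $\frac{26779}{412} \approx 64.998$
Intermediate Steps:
$K{\left(N,z \right)} = 0$
$m{\left(D \right)} = 0$
$\frac{1}{m{\left(10 \right)} - 412} - -65 = \frac{1}{0 - 412} - -65 = \frac{1}{-412} + 65 = - \frac{1}{412} + 65 = \frac{26779}{412}$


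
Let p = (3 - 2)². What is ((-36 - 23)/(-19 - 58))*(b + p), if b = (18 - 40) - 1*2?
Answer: -1357/77 ≈ -17.623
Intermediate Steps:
b = -24 (b = -22 - 2 = -24)
p = 1 (p = 1² = 1)
((-36 - 23)/(-19 - 58))*(b + p) = ((-36 - 23)/(-19 - 58))*(-24 + 1) = -59/(-77)*(-23) = -59*(-1/77)*(-23) = (59/77)*(-23) = -1357/77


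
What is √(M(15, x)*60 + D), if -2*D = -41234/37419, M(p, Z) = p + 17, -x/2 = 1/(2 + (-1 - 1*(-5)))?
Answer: √2689120064643/37419 ≈ 43.824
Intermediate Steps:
x = -⅓ (x = -2/(2 + (-1 - 1*(-5))) = -2/(2 + (-1 + 5)) = -2/(2 + 4) = -2/6 = -2*⅙ = -⅓ ≈ -0.33333)
M(p, Z) = 17 + p
D = 20617/37419 (D = -(-20617)/37419 = -½*(-41234/37419) = 20617/37419 ≈ 0.55098)
√(M(15, x)*60 + D) = √((17 + 15)*60 + 20617/37419) = √(32*60 + 20617/37419) = √(1920 + 20617/37419) = √(71865097/37419) = √2689120064643/37419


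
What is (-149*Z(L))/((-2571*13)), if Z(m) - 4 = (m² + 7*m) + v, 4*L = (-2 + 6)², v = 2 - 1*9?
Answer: 6109/33423 ≈ 0.18278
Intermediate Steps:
v = -7 (v = 2 - 9 = -7)
L = 4 (L = (-2 + 6)²/4 = (¼)*4² = (¼)*16 = 4)
Z(m) = -3 + m² + 7*m (Z(m) = 4 + ((m² + 7*m) - 7) = 4 + (-7 + m² + 7*m) = -3 + m² + 7*m)
(-149*Z(L))/((-2571*13)) = (-149*(-3 + 4² + 7*4))/((-2571*13)) = -149*(-3 + 16 + 28)/(-33423) = -149*41*(-1/33423) = -6109*(-1/33423) = 6109/33423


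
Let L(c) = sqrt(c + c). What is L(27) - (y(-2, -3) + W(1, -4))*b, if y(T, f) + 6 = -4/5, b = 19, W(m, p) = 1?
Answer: 551/5 + 3*sqrt(6) ≈ 117.55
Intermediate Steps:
y(T, f) = -34/5 (y(T, f) = -6 - 4/5 = -34/5)
L(c) = sqrt(2)*sqrt(c) (L(c) = sqrt(2*c) = sqrt(2)*sqrt(c))
L(27) - (y(-2, -3) + W(1, -4))*b = sqrt(2)*sqrt(27) - (-34/5 + 1)*19 = sqrt(2)*(3*sqrt(3)) - (-29)*19/5 = 3*sqrt(6) - 1*(-551/5) = 3*sqrt(6) + 551/5 = 551/5 + 3*sqrt(6)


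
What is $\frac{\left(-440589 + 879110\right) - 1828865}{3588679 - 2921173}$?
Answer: $- \frac{231724}{111251} \approx -2.0829$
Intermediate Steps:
$\frac{\left(-440589 + 879110\right) - 1828865}{3588679 - 2921173} = \frac{438521 - 1828865}{667506} = \left(-1390344\right) \frac{1}{667506} = - \frac{231724}{111251}$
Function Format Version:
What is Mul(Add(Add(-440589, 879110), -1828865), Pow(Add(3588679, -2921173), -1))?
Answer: Rational(-231724, 111251) ≈ -2.0829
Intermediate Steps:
Mul(Add(Add(-440589, 879110), -1828865), Pow(Add(3588679, -2921173), -1)) = Mul(Add(438521, -1828865), Pow(667506, -1)) = Mul(-1390344, Rational(1, 667506)) = Rational(-231724, 111251)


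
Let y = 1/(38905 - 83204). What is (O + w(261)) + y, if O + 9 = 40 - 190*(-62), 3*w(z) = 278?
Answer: 1581961586/132897 ≈ 11904.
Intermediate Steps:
w(z) = 278/3 (w(z) = (⅓)*278 = 278/3)
y = -1/44299 (y = 1/(-44299) = -1/44299 ≈ -2.2574e-5)
O = 11811 (O = -9 + (40 - 190*(-62)) = -9 + (40 + 11780) = -9 + 11820 = 11811)
(O + w(261)) + y = (11811 + 278/3) - 1/44299 = 35711/3 - 1/44299 = 1581961586/132897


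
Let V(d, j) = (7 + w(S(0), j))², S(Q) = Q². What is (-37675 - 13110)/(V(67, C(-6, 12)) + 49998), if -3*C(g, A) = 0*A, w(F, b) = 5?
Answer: -50785/50142 ≈ -1.0128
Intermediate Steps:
C(g, A) = 0 (C(g, A) = -0*A = -⅓*0 = 0)
V(d, j) = 144 (V(d, j) = (7 + 5)² = 12² = 144)
(-37675 - 13110)/(V(67, C(-6, 12)) + 49998) = (-37675 - 13110)/(144 + 49998) = -50785/50142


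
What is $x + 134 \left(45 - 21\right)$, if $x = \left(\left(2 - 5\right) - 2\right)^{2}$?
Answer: $3241$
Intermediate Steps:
$x = 25$ ($x = \left(\left(2 - 5\right) - 2\right)^{2} = \left(-3 - 2\right)^{2} = \left(-5\right)^{2} = 25$)
$x + 134 \left(45 - 21\right) = 25 + 134 \left(45 - 21\right) = 25 + 134 \cdot 24 = 25 + 3216 = 3241$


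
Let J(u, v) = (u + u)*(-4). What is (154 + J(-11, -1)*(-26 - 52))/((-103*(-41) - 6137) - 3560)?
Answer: 3355/2737 ≈ 1.2258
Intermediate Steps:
J(u, v) = -8*u (J(u, v) = (2*u)*(-4) = -8*u)
(154 + J(-11, -1)*(-26 - 52))/((-103*(-41) - 6137) - 3560) = (154 + (-8*(-11))*(-26 - 52))/((-103*(-41) - 6137) - 3560) = (154 + 88*(-78))/((4223 - 6137) - 3560) = (154 - 6864)/(-1914 - 3560) = -6710/(-5474) = -6710*(-1/5474) = 3355/2737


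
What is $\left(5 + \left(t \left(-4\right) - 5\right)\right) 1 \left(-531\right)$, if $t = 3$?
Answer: $6372$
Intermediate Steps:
$\left(5 + \left(t \left(-4\right) - 5\right)\right) 1 \left(-531\right) = \left(5 + \left(3 \left(-4\right) - 5\right)\right) 1 \left(-531\right) = \left(5 - 17\right) 1 \left(-531\right) = \left(-12\right) 1 \left(-531\right) = \left(-12\right) \left(-531\right) = 6372$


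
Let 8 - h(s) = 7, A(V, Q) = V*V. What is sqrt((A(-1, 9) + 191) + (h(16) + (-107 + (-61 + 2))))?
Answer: 3*sqrt(3) ≈ 5.1962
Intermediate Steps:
A(V, Q) = V**2
h(s) = 1 (h(s) = 8 - 1*7 = 8 - 7 = 1)
sqrt((A(-1, 9) + 191) + (h(16) + (-107 + (-61 + 2)))) = sqrt(((-1)**2 + 191) + (1 + (-107 + (-61 + 2)))) = sqrt((1 + 191) + (1 + (-107 - 59))) = sqrt(192 + (1 - 166)) = sqrt(192 - 165) = sqrt(27) = 3*sqrt(3)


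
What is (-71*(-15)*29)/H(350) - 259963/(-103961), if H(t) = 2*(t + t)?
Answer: 64996067/2646280 ≈ 24.561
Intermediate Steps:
H(t) = 4*t (H(t) = 2*(2*t) = 4*t)
(-71*(-15)*29)/H(350) - 259963/(-103961) = (-71*(-15)*29)/((4*350)) - 259963/(-103961) = (1065*29)/1400 - 259963*(-1/103961) = 30885*(1/1400) + 23633/9451 = 6177/280 + 23633/9451 = 64996067/2646280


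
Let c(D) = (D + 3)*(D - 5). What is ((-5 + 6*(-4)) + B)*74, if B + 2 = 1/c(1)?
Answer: -18389/8 ≈ -2298.6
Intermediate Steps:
c(D) = (-5 + D)*(3 + D) (c(D) = (3 + D)*(-5 + D) = (-5 + D)*(3 + D))
B = -33/16 (B = -2 + 1/(-15 + 1² - 2*1) = -2 + 1/(-15 + 1 - 2) = -2 + 1/(-16) = -2 - 1/16 = -33/16 ≈ -2.0625)
((-5 + 6*(-4)) + B)*74 = ((-5 + 6*(-4)) - 33/16)*74 = ((-5 - 24) - 33/16)*74 = (-29 - 33/16)*74 = -497/16*74 = -18389/8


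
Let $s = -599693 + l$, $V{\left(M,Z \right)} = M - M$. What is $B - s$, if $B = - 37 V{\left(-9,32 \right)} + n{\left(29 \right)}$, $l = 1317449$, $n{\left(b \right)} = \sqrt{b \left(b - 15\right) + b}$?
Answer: $-717756 + \sqrt{435} \approx -7.1774 \cdot 10^{5}$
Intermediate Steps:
$V{\left(M,Z \right)} = 0$
$n{\left(b \right)} = \sqrt{b + b \left(-15 + b\right)}$ ($n{\left(b \right)} = \sqrt{b \left(-15 + b\right) + b} = \sqrt{b + b \left(-15 + b\right)}$)
$s = 717756$ ($s = -599693 + 1317449 = 717756$)
$B = \sqrt{435}$ ($B = \left(-37\right) 0 + \sqrt{29 \left(-14 + 29\right)} = 0 + \sqrt{29 \cdot 15} = 0 + \sqrt{435} = \sqrt{435} \approx 20.857$)
$B - s = \sqrt{435} - 717756 = -717756 + \sqrt{435}$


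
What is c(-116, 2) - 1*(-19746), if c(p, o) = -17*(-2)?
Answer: 19780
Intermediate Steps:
c(p, o) = 34
c(-116, 2) - 1*(-19746) = 34 - 1*(-19746) = 34 + 19746 = 19780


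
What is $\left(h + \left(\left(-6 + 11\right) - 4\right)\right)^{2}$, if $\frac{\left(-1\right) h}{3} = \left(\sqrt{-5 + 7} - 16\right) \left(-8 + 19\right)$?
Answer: $282019 - 34914 \sqrt{2} \approx 2.3264 \cdot 10^{5}$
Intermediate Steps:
$h = 528 - 33 \sqrt{2}$ ($h = - 3 \left(\sqrt{-5 + 7} - 16\right) \left(-8 + 19\right) = - 3 \left(\sqrt{2} - 16\right) 11 = - 3 \left(-16 + \sqrt{2}\right) 11 = - 3 \left(-176 + 11 \sqrt{2}\right) = 528 - 33 \sqrt{2} \approx 481.33$)
$\left(h + \left(\left(-6 + 11\right) - 4\right)\right)^{2} = \left(\left(528 - 33 \sqrt{2}\right) + \left(\left(-6 + 11\right) - 4\right)\right)^{2} = \left(\left(528 - 33 \sqrt{2}\right) + \left(5 - 4\right)\right)^{2} = \left(\left(528 - 33 \sqrt{2}\right) + 1\right)^{2} = \left(529 - 33 \sqrt{2}\right)^{2}$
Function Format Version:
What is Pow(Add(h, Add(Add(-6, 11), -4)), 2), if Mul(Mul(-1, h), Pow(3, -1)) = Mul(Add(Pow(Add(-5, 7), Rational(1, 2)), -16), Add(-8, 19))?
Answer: Add(282019, Mul(-34914, Pow(2, Rational(1, 2)))) ≈ 2.3264e+5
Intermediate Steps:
h = Add(528, Mul(-33, Pow(2, Rational(1, 2)))) (h = Mul(-3, Mul(Add(Pow(Add(-5, 7), Rational(1, 2)), -16), Add(-8, 19))) = Mul(-3, Mul(Add(Pow(2, Rational(1, 2)), -16), 11)) = Mul(-3, Mul(Add(-16, Pow(2, Rational(1, 2))), 11)) = Mul(-3, Add(-176, Mul(11, Pow(2, Rational(1, 2))))) = Add(528, Mul(-33, Pow(2, Rational(1, 2)))) ≈ 481.33)
Pow(Add(h, Add(Add(-6, 11), -4)), 2) = Pow(Add(Add(528, Mul(-33, Pow(2, Rational(1, 2)))), Add(Add(-6, 11), -4)), 2) = Pow(Add(Add(528, Mul(-33, Pow(2, Rational(1, 2)))), Add(5, -4)), 2) = Pow(Add(Add(528, Mul(-33, Pow(2, Rational(1, 2)))), 1), 2) = Pow(Add(529, Mul(-33, Pow(2, Rational(1, 2)))), 2)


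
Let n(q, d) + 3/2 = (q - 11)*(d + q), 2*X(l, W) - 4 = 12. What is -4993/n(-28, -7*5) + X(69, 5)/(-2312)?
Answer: -2890865/1419279 ≈ -2.0369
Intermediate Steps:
X(l, W) = 8 (X(l, W) = 2 + (½)*12 = 2 + 6 = 8)
n(q, d) = -3/2 + (-11 + q)*(d + q) (n(q, d) = -3/2 + (q - 11)*(d + q) = -3/2 + (-11 + q)*(d + q))
-4993/n(-28, -7*5) + X(69, 5)/(-2312) = -4993/(-3/2 + (-28)² - (-77)*5 - 11*(-28) - 7*5*(-28)) + 8/(-2312) = -4993/(-3/2 + 784 - 11*(-35) + 308 - 35*(-28)) + 8*(-1/2312) = -4993/(-3/2 + 784 + 385 + 308 + 980) - 1/289 = -4993/4911/2 - 1/289 = -4993*2/4911 - 1/289 = -9986/4911 - 1/289 = -2890865/1419279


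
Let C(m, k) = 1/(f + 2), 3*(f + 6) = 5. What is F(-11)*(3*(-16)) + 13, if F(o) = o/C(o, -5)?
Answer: -1219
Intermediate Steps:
f = -13/3 (f = -6 + (⅓)*5 = -6 + 5/3 = -13/3 ≈ -4.3333)
C(m, k) = -3/7 (C(m, k) = 1/(-13/3 + 2) = 1/(-7/3) = -3/7)
F(o) = -7*o/3 (F(o) = o/(-3/7) = o*(-7/3) = -7*o/3)
F(-11)*(3*(-16)) + 13 = (-7/3*(-11))*(3*(-16)) + 13 = (77/3)*(-48) + 13 = -1232 + 13 = -1219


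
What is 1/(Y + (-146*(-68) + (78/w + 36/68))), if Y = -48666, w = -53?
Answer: -901/34903787 ≈ -2.5814e-5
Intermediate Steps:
1/(Y + (-146*(-68) + (78/w + 36/68))) = 1/(-48666 + (-146*(-68) + (78/(-53) + 36/68))) = 1/(-48666 + (9928 + (78*(-1/53) + 36*(1/68)))) = 1/(-48666 + (9928 + (-78/53 + 9/17))) = 1/(-48666 + (9928 - 849/901)) = 1/(-48666 + 8944279/901) = 1/(-34903787/901) = -901/34903787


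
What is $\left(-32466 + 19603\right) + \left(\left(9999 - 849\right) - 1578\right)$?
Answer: $-5291$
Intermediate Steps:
$\left(-32466 + 19603\right) + \left(\left(9999 - 849\right) - 1578\right) = -12863 + \left(9150 - 1578\right) = -12863 + 7572 = -5291$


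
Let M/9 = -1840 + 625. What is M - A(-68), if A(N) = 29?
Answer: -10964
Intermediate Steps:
M = -10935 (M = 9*(-1840 + 625) = 9*(-1215) = -10935)
M - A(-68) = -10935 - 1*29 = -10935 - 29 = -10964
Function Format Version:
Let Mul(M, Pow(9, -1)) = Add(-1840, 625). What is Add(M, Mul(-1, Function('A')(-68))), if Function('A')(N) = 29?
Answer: -10964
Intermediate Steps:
M = -10935 (M = Mul(9, Add(-1840, 625)) = Mul(9, -1215) = -10935)
Add(M, Mul(-1, Function('A')(-68))) = Add(-10935, Mul(-1, 29)) = Add(-10935, -29) = -10964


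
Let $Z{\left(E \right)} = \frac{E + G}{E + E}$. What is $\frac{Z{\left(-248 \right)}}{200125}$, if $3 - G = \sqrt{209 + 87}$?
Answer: $\frac{49}{19852400} + \frac{\sqrt{74}}{49631000} \approx 2.6415 \cdot 10^{-6}$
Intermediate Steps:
$G = 3 - 2 \sqrt{74}$ ($G = 3 - \sqrt{209 + 87} = 3 - \sqrt{296} = 3 - 2 \sqrt{74} \approx -14.205$)
$Z{\left(E \right)} = \frac{3 + E - 2 \sqrt{74}}{2 E}$ ($Z{\left(E \right)} = \frac{E + \left(3 - 2 \sqrt{74}\right)}{E + E} = \frac{3 + E - 2 \sqrt{74}}{2 E}$)
$\frac{Z{\left(-248 \right)}}{200125} = \frac{\frac{1}{2} \frac{1}{-248} \left(3 - 248 - 2 \sqrt{74}\right)}{200125} = \frac{1}{2} \left(- \frac{1}{248}\right) \left(-245 - 2 \sqrt{74}\right) \frac{1}{200125} = \left(\frac{245}{496} + \frac{\sqrt{74}}{248}\right) \frac{1}{200125} = \frac{49}{19852400} + \frac{\sqrt{74}}{49631000}$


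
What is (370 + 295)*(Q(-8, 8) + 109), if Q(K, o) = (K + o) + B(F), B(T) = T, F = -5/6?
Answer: 431585/6 ≈ 71931.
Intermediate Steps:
F = -⅚ (F = -5*⅙ = -⅚ ≈ -0.83333)
Q(K, o) = -⅚ + K + o (Q(K, o) = (K + o) - ⅚ = -⅚ + K + o)
(370 + 295)*(Q(-8, 8) + 109) = (370 + 295)*((-⅚ - 8 + 8) + 109) = 665*(-⅚ + 109) = 665*(649/6) = 431585/6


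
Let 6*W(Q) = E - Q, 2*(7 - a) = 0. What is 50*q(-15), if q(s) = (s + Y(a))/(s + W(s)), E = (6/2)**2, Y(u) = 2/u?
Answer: 5150/77 ≈ 66.883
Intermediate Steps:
a = 7 (a = 7 - 1/2*0 = 7 + 0 = 7)
E = 9 (E = (6*(1/2))**2 = 3**2 = 9)
W(Q) = 3/2 - Q/6 (W(Q) = (9 - Q)/6 = 3/2 - Q/6)
q(s) = (2/7 + s)/(3/2 + 5*s/6) (q(s) = (s + 2/7)/(s + (3/2 - s/6)) = (s + 2*(1/7))/(3/2 + 5*s/6) = (s + 2/7)/(3/2 + 5*s/6) = (2/7 + s)/(3/2 + 5*s/6))
50*q(-15) = 50*(6*(2 + 7*(-15))/(7*(9 + 5*(-15)))) = 50*(6*(2 - 105)/(7*(9 - 75))) = 50*((6/7)*(-103)/(-66)) = 50*((6/7)*(-1/66)*(-103)) = 50*(103/77) = 5150/77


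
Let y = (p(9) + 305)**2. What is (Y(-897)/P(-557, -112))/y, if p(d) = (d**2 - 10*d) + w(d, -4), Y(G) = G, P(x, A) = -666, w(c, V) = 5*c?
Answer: 299/25814382 ≈ 1.1583e-5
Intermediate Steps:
p(d) = d**2 - 5*d (p(d) = (d**2 - 10*d) + 5*d = d**2 - 5*d)
y = 116281 (y = (9*(-5 + 9) + 305)**2 = (9*4 + 305)**2 = (36 + 305)**2 = 341**2 = 116281)
(Y(-897)/P(-557, -112))/y = -897/(-666)/116281 = -897*(-1/666)*(1/116281) = (299/222)*(1/116281) = 299/25814382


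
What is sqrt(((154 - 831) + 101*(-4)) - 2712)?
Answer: I*sqrt(3793) ≈ 61.587*I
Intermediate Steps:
sqrt(((154 - 831) + 101*(-4)) - 2712) = sqrt((-677 - 404) - 2712) = sqrt(-1081 - 2712) = sqrt(-3793) = I*sqrt(3793)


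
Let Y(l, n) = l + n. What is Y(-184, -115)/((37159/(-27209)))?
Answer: 8135491/37159 ≈ 218.94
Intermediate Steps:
Y(-184, -115)/((37159/(-27209))) = (-184 - 115)/((37159/(-27209))) = -299/(37159*(-1/27209)) = -299/(-37159/27209) = -299*(-27209/37159) = 8135491/37159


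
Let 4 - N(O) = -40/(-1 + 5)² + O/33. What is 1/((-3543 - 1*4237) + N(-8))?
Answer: -66/513035 ≈ -0.00012865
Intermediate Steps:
N(O) = 13/2 - O/33 (N(O) = 4 - (-40/(-1 + 5)² + O/33) = 4 - (-40/(4²) + O*(1/33)) = 4 - (-40/16 + O/33) = 4 - (-40*1/16 + O/33) = 4 - (-5/2 + O/33) = 4 + (5/2 - O/33) = 13/2 - O/33)
1/((-3543 - 1*4237) + N(-8)) = 1/((-3543 - 1*4237) + (13/2 - 1/33*(-8))) = 1/((-3543 - 4237) + (13/2 + 8/33)) = 1/(-7780 + 445/66) = 1/(-513035/66) = -66/513035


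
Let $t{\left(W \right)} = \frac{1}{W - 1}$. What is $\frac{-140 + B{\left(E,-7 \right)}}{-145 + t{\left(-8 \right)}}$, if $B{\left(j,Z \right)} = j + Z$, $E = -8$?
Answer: $\frac{1395}{1306} \approx 1.0681$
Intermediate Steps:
$t{\left(W \right)} = \frac{1}{-1 + W}$
$B{\left(j,Z \right)} = Z + j$
$\frac{-140 + B{\left(E,-7 \right)}}{-145 + t{\left(-8 \right)}} = \frac{-140 - 15}{-145 + \frac{1}{-1 - 8}} = \frac{-140 - 15}{-145 + \frac{1}{-9}} = - \frac{155}{-145 - \frac{1}{9}} = - \frac{155}{- \frac{1306}{9}} = \left(-155\right) \left(- \frac{9}{1306}\right) = \frac{1395}{1306}$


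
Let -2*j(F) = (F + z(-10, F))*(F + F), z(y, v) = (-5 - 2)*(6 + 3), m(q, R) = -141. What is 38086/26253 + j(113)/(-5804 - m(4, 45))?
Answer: 364010468/148670739 ≈ 2.4484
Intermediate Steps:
z(y, v) = -63 (z(y, v) = -7*9 = -63)
j(F) = -F*(-63 + F) (j(F) = -(F - 63)*(F + F)/2 = -(-63 + F)*2*F/2 = -F*(-63 + F))
38086/26253 + j(113)/(-5804 - m(4, 45)) = 38086/26253 + (113*(63 - 1*113))/(-5804 - 1*(-141)) = 38086*(1/26253) + (113*(63 - 113))/(-5804 + 141) = 38086/26253 + (113*(-50))/(-5663) = 38086/26253 - 5650*(-1/5663) = 38086/26253 + 5650/5663 = 364010468/148670739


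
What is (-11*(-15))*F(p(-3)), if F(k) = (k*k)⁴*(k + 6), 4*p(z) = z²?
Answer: 234389395845/262144 ≈ 8.9413e+5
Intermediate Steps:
p(z) = z²/4
F(k) = k⁸*(6 + k) (F(k) = (k²)⁴*(6 + k) = k⁸*(6 + k))
(-11*(-15))*F(p(-3)) = (-11*(-15))*(((¼)*(-3)²)⁸*(6 + (¼)*(-3)²)) = 165*(((¼)*9)⁸*(6 + (¼)*9)) = 165*((9/4)⁸*(6 + 9/4)) = 165*((43046721/65536)*(33/4)) = 165*(1420541793/262144) = 234389395845/262144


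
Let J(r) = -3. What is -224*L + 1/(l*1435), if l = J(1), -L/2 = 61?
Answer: 117647039/4305 ≈ 27328.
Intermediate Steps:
L = -122 (L = -2*61 = -122)
l = -3
-224*L + 1/(l*1435) = -224*(-122) + 1/(-3*1435) = 27328 + 1/(-4305) = 27328 - 1/4305 = 117647039/4305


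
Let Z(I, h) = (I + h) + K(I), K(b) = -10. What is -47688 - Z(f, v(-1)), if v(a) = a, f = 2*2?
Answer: -47681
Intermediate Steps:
f = 4
Z(I, h) = -10 + I + h (Z(I, h) = (I + h) - 10 = -10 + I + h)
-47688 - Z(f, v(-1)) = -47688 - (-10 + 4 - 1) = -47688 - 1*(-7) = -47688 + 7 = -47681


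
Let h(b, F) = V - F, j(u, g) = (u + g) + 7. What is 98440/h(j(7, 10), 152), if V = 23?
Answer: -98440/129 ≈ -763.10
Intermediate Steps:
j(u, g) = 7 + g + u (j(u, g) = (g + u) + 7 = 7 + g + u)
h(b, F) = 23 - F
98440/h(j(7, 10), 152) = 98440/(23 - 1*152) = 98440/(23 - 152) = 98440/(-129) = 98440*(-1/129) = -98440/129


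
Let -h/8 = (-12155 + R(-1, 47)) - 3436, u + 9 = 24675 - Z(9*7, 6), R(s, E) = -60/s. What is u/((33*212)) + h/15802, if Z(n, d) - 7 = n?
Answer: 14294375/1256259 ≈ 11.379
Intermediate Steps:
Z(n, d) = 7 + n
u = 24596 (u = -9 + (24675 - (7 + 9*7)) = -9 + (24675 - (7 + 63)) = -9 + (24675 - 1*70) = -9 + (24675 - 70) = -9 + 24605 = 24596)
h = 124248 (h = -8*((-12155 - 60/(-1)) - 3436) = -8*((-12155 - 60*(-1)) - 3436) = -8*((-12155 + 60) - 3436) = -8*(-12095 - 3436) = -8*(-15531) = 124248)
u/((33*212)) + h/15802 = 24596/((33*212)) + 124248/15802 = 24596/6996 + 124248*(1/15802) = 24596*(1/6996) + 62124/7901 = 559/159 + 62124/7901 = 14294375/1256259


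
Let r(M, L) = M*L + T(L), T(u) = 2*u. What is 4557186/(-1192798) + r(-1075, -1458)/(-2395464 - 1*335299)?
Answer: -7155324329625/1628624322437 ≈ -4.3935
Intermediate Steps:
r(M, L) = 2*L + L*M (r(M, L) = M*L + 2*L = L*M + 2*L = 2*L + L*M)
4557186/(-1192798) + r(-1075, -1458)/(-2395464 - 1*335299) = 4557186/(-1192798) + (-1458*(2 - 1075))/(-2395464 - 1*335299) = 4557186*(-1/1192798) + (-1458*(-1073))/(-2395464 - 335299) = -2278593/596399 + 1564434/(-2730763) = -2278593/596399 + 1564434*(-1/2730763) = -2278593/596399 - 1564434/2730763 = -7155324329625/1628624322437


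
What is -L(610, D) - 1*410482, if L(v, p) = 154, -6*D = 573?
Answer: -410636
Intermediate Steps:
D = -191/2 (D = -⅙*573 = -191/2 ≈ -95.500)
-L(610, D) - 1*410482 = -1*154 - 1*410482 = -154 - 410482 = -410636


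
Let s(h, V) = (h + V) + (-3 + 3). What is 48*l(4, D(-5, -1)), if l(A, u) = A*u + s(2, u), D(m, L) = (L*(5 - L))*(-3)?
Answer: 4416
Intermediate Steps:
D(m, L) = -3*L*(5 - L)
s(h, V) = V + h (s(h, V) = (V + h) + 0 = V + h)
l(A, u) = 2 + u + A*u (l(A, u) = A*u + (u + 2) = A*u + (2 + u) = 2 + u + A*u)
48*l(4, D(-5, -1)) = 48*(2 + 3*(-1)*(-5 - 1) + 4*(3*(-1)*(-5 - 1))) = 48*(2 + 3*(-1)*(-6) + 4*(3*(-1)*(-6))) = 48*(2 + 18 + 4*18) = 48*(2 + 18 + 72) = 48*92 = 4416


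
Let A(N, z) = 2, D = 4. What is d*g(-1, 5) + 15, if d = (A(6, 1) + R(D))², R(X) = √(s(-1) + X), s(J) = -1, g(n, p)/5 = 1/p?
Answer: 22 + 4*√3 ≈ 28.928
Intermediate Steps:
g(n, p) = 5/p
R(X) = √(-1 + X)
d = (2 + √3)² (d = (2 + √(-1 + 4))² = (2 + √3)² ≈ 13.928)
d*g(-1, 5) + 15 = (2 + √3)²*(5/5) + 15 = (2 + √3)²*(5*(⅕)) + 15 = (2 + √3)²*1 + 15 = (2 + √3)² + 15 = 15 + (2 + √3)²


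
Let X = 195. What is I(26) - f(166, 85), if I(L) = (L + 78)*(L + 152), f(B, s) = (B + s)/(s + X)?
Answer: 5183109/280 ≈ 18511.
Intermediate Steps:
f(B, s) = (B + s)/(195 + s) (f(B, s) = (B + s)/(s + 195) = (B + s)/(195 + s))
I(L) = (78 + L)*(152 + L)
I(26) - f(166, 85) = (11856 + 26² + 230*26) - (166 + 85)/(195 + 85) = (11856 + 676 + 5980) - 251/280 = 18512 - 251/280 = 5183109/280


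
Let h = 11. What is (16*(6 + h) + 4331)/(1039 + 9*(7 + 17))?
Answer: 4603/1255 ≈ 3.6677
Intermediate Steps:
(16*(6 + h) + 4331)/(1039 + 9*(7 + 17)) = (16*(6 + 11) + 4331)/(1039 + 9*(7 + 17)) = (16*17 + 4331)/(1039 + 9*24) = (272 + 4331)/(1039 + 216) = 4603/1255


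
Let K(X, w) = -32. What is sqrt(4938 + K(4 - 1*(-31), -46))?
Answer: sqrt(4906) ≈ 70.043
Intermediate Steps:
sqrt(4938 + K(4 - 1*(-31), -46)) = sqrt(4938 - 32) = sqrt(4906)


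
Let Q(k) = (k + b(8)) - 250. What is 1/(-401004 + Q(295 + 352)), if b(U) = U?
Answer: -1/400599 ≈ -2.4963e-6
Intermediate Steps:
Q(k) = -242 + k (Q(k) = (k + 8) - 250 = (8 + k) - 250 = -242 + k)
1/(-401004 + Q(295 + 352)) = 1/(-401004 + (-242 + (295 + 352))) = 1/(-401004 + (-242 + 647)) = 1/(-401004 + 405) = 1/(-400599) = -1/400599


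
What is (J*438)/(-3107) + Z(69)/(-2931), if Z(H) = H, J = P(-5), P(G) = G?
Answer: 2068169/3035539 ≈ 0.68132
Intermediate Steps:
J = -5
(J*438)/(-3107) + Z(69)/(-2931) = -5*438/(-3107) + 69/(-2931) = -2190*(-1/3107) + 69*(-1/2931) = 2190/3107 - 23/977 = 2068169/3035539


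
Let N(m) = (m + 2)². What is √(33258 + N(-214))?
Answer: √78202 ≈ 279.65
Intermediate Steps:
N(m) = (2 + m)²
√(33258 + N(-214)) = √(33258 + (2 - 214)²) = √(33258 + (-212)²) = √(33258 + 44944) = √78202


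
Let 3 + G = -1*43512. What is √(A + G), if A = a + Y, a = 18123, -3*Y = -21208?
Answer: 2*I*√41226/3 ≈ 135.36*I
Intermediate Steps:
Y = 21208/3 (Y = -⅓*(-21208) = 21208/3 ≈ 7069.3)
G = -43515 (G = -3 - 1*43512 = -3 - 43512 = -43515)
A = 75577/3 (A = 18123 + 21208/3 = 75577/3 ≈ 25192.)
√(A + G) = √(75577/3 - 43515) = √(-54968/3) = 2*I*√41226/3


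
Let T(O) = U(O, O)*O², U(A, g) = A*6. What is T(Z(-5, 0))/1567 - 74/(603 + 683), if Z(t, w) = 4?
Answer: 188933/1007581 ≈ 0.18751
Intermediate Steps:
U(A, g) = 6*A
T(O) = 6*O³ (T(O) = (6*O)*O² = 6*O³)
T(Z(-5, 0))/1567 - 74/(603 + 683) = (6*4³)/1567 - 74/(603 + 683) = (6*64)*(1/1567) - 74/1286 = 384*(1/1567) - 74*1/1286 = 384/1567 - 37/643 = 188933/1007581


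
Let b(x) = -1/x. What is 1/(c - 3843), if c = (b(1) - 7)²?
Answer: -1/3779 ≈ -0.00026462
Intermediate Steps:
c = 64 (c = (-1/1 - 7)² = (-1*1 - 7)² = (-1 - 7)² = (-8)² = 64)
1/(c - 3843) = 1/(64 - 3843) = 1/(-3779) = -1/3779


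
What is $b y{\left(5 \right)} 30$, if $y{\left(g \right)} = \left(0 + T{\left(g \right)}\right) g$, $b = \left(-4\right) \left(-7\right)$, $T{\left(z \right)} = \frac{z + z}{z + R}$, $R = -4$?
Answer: $42000$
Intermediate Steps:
$T{\left(z \right)} = \frac{2 z}{-4 + z}$ ($T{\left(z \right)} = \frac{z + z}{z - 4} = \frac{2 z}{-4 + z}$)
$b = 28$
$y{\left(g \right)} = \frac{2 g^{2}}{-4 + g}$ ($y{\left(g \right)} = \left(0 + \frac{2 g}{-4 + g}\right) g = \frac{2 g}{-4 + g} g = \frac{2 g^{2}}{-4 + g}$)
$b y{\left(5 \right)} 30 = 28 \frac{2 \cdot 5^{2}}{-4 + 5} \cdot 30 = 28 \cdot 2 \cdot 25 \cdot 1^{-1} \cdot 30 = 28 \cdot 2 \cdot 25 \cdot 1 \cdot 30 = 28 \cdot 50 \cdot 30 = 1400 \cdot 30 = 42000$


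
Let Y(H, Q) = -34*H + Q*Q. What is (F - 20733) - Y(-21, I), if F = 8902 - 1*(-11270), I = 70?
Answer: -6175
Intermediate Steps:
Y(H, Q) = Q**2 - 34*H (Y(H, Q) = -34*H + Q**2 = Q**2 - 34*H)
F = 20172 (F = 8902 + 11270 = 20172)
(F - 20733) - Y(-21, I) = (20172 - 20733) - (70**2 - 34*(-21)) = -561 - (4900 + 714) = -561 - 1*5614 = -561 - 5614 = -6175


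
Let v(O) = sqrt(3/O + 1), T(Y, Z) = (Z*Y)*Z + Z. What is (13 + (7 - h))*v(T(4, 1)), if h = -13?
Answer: 66*sqrt(10)/5 ≈ 41.742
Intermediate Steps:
T(Y, Z) = Z + Y*Z**2 (T(Y, Z) = (Y*Z)*Z + Z = Y*Z**2 + Z = Z + Y*Z**2)
v(O) = sqrt(1 + 3/O)
(13 + (7 - h))*v(T(4, 1)) = (13 + (7 - 1*(-13)))*sqrt((3 + 1*(1 + 4*1))/((1*(1 + 4*1)))) = (13 + (7 + 13))*sqrt((3 + 1*(1 + 4))/((1*(1 + 4)))) = (13 + 20)*sqrt((3 + 1*5)/((1*5))) = 33*sqrt((3 + 5)/5) = 33*sqrt((1/5)*8) = 33*sqrt(8/5) = 33*(2*sqrt(10)/5) = 66*sqrt(10)/5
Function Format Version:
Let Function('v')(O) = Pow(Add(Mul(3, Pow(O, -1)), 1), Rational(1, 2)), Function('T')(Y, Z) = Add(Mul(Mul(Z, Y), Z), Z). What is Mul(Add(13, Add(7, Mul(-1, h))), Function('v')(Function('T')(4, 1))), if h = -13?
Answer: Mul(Rational(66, 5), Pow(10, Rational(1, 2))) ≈ 41.742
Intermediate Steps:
Function('T')(Y, Z) = Add(Z, Mul(Y, Pow(Z, 2))) (Function('T')(Y, Z) = Add(Mul(Mul(Y, Z), Z), Z) = Add(Mul(Y, Pow(Z, 2)), Z) = Add(Z, Mul(Y, Pow(Z, 2))))
Function('v')(O) = Pow(Add(1, Mul(3, Pow(O, -1))), Rational(1, 2))
Mul(Add(13, Add(7, Mul(-1, h))), Function('v')(Function('T')(4, 1))) = Mul(Add(13, Add(7, Mul(-1, -13))), Pow(Mul(Pow(Mul(1, Add(1, Mul(4, 1))), -1), Add(3, Mul(1, Add(1, Mul(4, 1))))), Rational(1, 2))) = Mul(Add(13, Add(7, 13)), Pow(Mul(Pow(Mul(1, Add(1, 4)), -1), Add(3, Mul(1, Add(1, 4)))), Rational(1, 2))) = Mul(Add(13, 20), Pow(Mul(Pow(Mul(1, 5), -1), Add(3, Mul(1, 5))), Rational(1, 2))) = Mul(33, Pow(Mul(Pow(5, -1), Add(3, 5)), Rational(1, 2))) = Mul(33, Pow(Mul(Rational(1, 5), 8), Rational(1, 2))) = Mul(33, Pow(Rational(8, 5), Rational(1, 2))) = Mul(33, Mul(Rational(2, 5), Pow(10, Rational(1, 2)))) = Mul(Rational(66, 5), Pow(10, Rational(1, 2)))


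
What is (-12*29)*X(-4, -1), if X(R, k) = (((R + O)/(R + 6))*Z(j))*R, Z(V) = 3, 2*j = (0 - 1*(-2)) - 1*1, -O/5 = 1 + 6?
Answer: -81432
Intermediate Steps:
O = -35 (O = -5*(1 + 6) = -5*7 = -35)
j = ½ (j = ((0 - 1*(-2)) - 1*1)/2 = ((0 + 2) - 1)/2 = (2 - 1)/2 = (½)*1 = ½ ≈ 0.50000)
X(R, k) = 3*R*(-35 + R)/(6 + R) (X(R, k) = (((R - 35)/(R + 6))*3)*R = (((-35 + R)/(6 + R))*3)*R = (3*(-35 + R)/(6 + R))*R = 3*R*(-35 + R)/(6 + R))
(-12*29)*X(-4, -1) = (-12*29)*(3*(-4)*(-35 - 4)/(6 - 4)) = -1044*(-4)*(-39)/2 = -348*234 = -81432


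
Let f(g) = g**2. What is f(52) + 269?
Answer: 2973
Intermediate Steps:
f(52) + 269 = 52**2 + 269 = 2704 + 269 = 2973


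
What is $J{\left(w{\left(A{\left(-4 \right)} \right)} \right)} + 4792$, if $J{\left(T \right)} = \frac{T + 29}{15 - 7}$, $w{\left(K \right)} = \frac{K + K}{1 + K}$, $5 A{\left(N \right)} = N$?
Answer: $\frac{38357}{8} \approx 4794.6$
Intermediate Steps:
$A{\left(N \right)} = \frac{N}{5}$
$w{\left(K \right)} = \frac{2 K}{1 + K}$
$J{\left(T \right)} = \frac{29}{8} + \frac{T}{8}$ ($J{\left(T \right)} = \frac{29 + T}{8} = \left(29 + T\right) \frac{1}{8} = \frac{29}{8} + \frac{T}{8}$)
$J{\left(w{\left(A{\left(-4 \right)} \right)} \right)} + 4792 = \left(\frac{29}{8} + \frac{2 \cdot \frac{1}{5} \left(-4\right) \frac{1}{1 + \frac{1}{5} \left(-4\right)}}{8}\right) + 4792 = \left(\frac{29}{8} + \frac{2 \left(- \frac{4}{5}\right) \frac{1}{1 - \frac{4}{5}}}{8}\right) + 4792 = \left(\frac{29}{8} + \frac{2 \left(- \frac{4}{5}\right) \frac{1}{\frac{1}{5}}}{8}\right) + 4792 = \left(\frac{29}{8} + \frac{2 \left(- \frac{4}{5}\right) 5}{8}\right) + 4792 = \left(\frac{29}{8} + \frac{1}{8} \left(-8\right)\right) + 4792 = \left(\frac{29}{8} - 1\right) + 4792 = \frac{21}{8} + 4792 = \frac{38357}{8}$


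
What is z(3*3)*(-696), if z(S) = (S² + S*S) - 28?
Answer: -93264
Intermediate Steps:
z(S) = -28 + 2*S² (z(S) = (S² + S²) - 28 = 2*S² - 28 = -28 + 2*S²)
z(3*3)*(-696) = (-28 + 2*(3*3)²)*(-696) = (-28 + 2*9²)*(-696) = (-28 + 2*81)*(-696) = (-28 + 162)*(-696) = 134*(-696) = -93264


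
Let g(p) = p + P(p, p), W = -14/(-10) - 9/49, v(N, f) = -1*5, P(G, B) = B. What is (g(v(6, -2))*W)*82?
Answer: -48872/49 ≈ -997.39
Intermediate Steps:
v(N, f) = -5
W = 298/245 (W = -14*(-⅒) - 9*1/49 = 7/5 - 9/49 = 298/245 ≈ 1.2163)
g(p) = 2*p (g(p) = p + p = 2*p)
(g(v(6, -2))*W)*82 = ((2*(-5))*(298/245))*82 = -10*298/245*82 = -596/49*82 = -48872/49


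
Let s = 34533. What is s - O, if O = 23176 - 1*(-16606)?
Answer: -5249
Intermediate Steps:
O = 39782 (O = 23176 + 16606 = 39782)
s - O = 34533 - 1*39782 = 34533 - 39782 = -5249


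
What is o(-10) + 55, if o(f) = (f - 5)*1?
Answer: 40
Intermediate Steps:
o(f) = -5 + f (o(f) = (-5 + f)*1 = -5 + f)
o(-10) + 55 = (-5 - 10) + 55 = -15 + 55 = 40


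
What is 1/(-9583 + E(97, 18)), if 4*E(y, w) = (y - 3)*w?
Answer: -1/9160 ≈ -0.00010917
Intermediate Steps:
E(y, w) = w*(-3 + y)/4 (E(y, w) = ((y - 3)*w)/4 = ((-3 + y)*w)/4 = (w*(-3 + y))/4 = w*(-3 + y)/4)
1/(-9583 + E(97, 18)) = 1/(-9583 + (¼)*18*(-3 + 97)) = 1/(-9583 + (¼)*18*94) = 1/(-9583 + 423) = 1/(-9160) = -1/9160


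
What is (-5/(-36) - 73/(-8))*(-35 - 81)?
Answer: -19343/18 ≈ -1074.6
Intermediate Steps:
(-5/(-36) - 73/(-8))*(-35 - 81) = (-5*(-1/36) - 73*(-1/8))*(-116) = (5/36 + 73/8)*(-116) = (667/72)*(-116) = -19343/18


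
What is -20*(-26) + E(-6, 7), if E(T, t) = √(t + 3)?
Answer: 520 + √10 ≈ 523.16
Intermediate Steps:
E(T, t) = √(3 + t)
-20*(-26) + E(-6, 7) = -20*(-26) + √(3 + 7) = 520 + √10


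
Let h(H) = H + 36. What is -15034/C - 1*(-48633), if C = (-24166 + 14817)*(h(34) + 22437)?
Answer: 10233255836953/210417943 ≈ 48633.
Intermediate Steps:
h(H) = 36 + H
C = -210417943 (C = (-24166 + 14817)*((36 + 34) + 22437) = -9349*(70 + 22437) = -9349*22507 = -210417943)
-15034/C - 1*(-48633) = -15034/(-210417943) - 1*(-48633) = -15034*(-1/210417943) + 48633 = 15034/210417943 + 48633 = 10233255836953/210417943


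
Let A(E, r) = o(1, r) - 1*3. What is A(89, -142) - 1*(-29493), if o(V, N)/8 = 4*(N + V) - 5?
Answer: 24938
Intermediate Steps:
o(V, N) = -40 + 32*N + 32*V (o(V, N) = 8*(4*(N + V) - 5) = 8*((4*N + 4*V) - 5) = 8*(-5 + 4*N + 4*V) = -40 + 32*N + 32*V)
A(E, r) = -11 + 32*r (A(E, r) = (-40 + 32*r + 32*1) - 1*3 = (-40 + 32*r + 32) - 3 = (-8 + 32*r) - 3 = -11 + 32*r)
A(89, -142) - 1*(-29493) = (-11 + 32*(-142)) - 1*(-29493) = (-11 - 4544) + 29493 = -4555 + 29493 = 24938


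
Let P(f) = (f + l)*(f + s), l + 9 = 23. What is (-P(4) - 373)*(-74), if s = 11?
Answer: 47582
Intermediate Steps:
l = 14 (l = -9 + 23 = 14)
P(f) = (11 + f)*(14 + f) (P(f) = (f + 14)*(f + 11) = (14 + f)*(11 + f) = (11 + f)*(14 + f))
(-P(4) - 373)*(-74) = (-(154 + 4² + 25*4) - 373)*(-74) = (-(154 + 16 + 100) - 373)*(-74) = (-1*270 - 373)*(-74) = (-270 - 373)*(-74) = -643*(-74) = 47582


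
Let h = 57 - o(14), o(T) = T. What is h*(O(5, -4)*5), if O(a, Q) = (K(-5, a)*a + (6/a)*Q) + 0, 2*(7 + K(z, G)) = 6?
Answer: -5332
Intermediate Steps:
K(z, G) = -4 (K(z, G) = -7 + (½)*6 = -7 + 3 = -4)
O(a, Q) = -4*a + 6*Q/a (O(a, Q) = (-4*a + (6/a)*Q) + 0 = (-4*a + 6*Q/a) + 0 = -4*a + 6*Q/a)
h = 43 (h = 57 - 1*14 = 57 - 14 = 43)
h*(O(5, -4)*5) = 43*((-4*5 + 6*(-4)/5)*5) = 43*((-20 + 6*(-4)*(⅕))*5) = 43*((-20 - 24/5)*5) = 43*(-124/5*5) = 43*(-124) = -5332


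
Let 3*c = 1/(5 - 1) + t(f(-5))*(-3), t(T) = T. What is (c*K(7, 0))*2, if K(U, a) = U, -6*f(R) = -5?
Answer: -21/2 ≈ -10.500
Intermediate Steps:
f(R) = 5/6 (f(R) = -1/6*(-5) = 5/6)
c = -3/4 (c = (1/(5 - 1) + (5/6)*(-3))/3 = (1/4 - 5/2)/3 = (1/3)*(-9/4) = -3/4 ≈ -0.75000)
(c*K(7, 0))*2 = -3/4*7*2 = -21/4*2 = -21/2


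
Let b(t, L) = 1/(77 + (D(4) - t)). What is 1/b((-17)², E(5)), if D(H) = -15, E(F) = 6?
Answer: -227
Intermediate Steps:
b(t, L) = 1/(62 - t) (b(t, L) = 1/(77 + (-15 - t)) = 1/(62 - t))
1/b((-17)², E(5)) = 1/(-1/(-62 + (-17)²)) = 1/(-1/(-62 + 289)) = 1/(-1/227) = -227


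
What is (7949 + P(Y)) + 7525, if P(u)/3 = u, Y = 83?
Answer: 15723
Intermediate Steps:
P(u) = 3*u
(7949 + P(Y)) + 7525 = (7949 + 3*83) + 7525 = (7949 + 249) + 7525 = 8198 + 7525 = 15723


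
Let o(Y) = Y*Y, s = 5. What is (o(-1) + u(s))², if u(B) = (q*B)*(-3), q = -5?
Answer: 5776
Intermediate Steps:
o(Y) = Y²
u(B) = 15*B (u(B) = -5*B*(-3) = 15*B)
(o(-1) + u(s))² = ((-1)² + 15*5)² = (1 + 75)² = 76² = 5776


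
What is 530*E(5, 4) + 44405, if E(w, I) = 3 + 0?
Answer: 45995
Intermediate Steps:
E(w, I) = 3
530*E(5, 4) + 44405 = 530*3 + 44405 = 1590 + 44405 = 45995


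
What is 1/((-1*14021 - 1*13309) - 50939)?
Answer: -1/78269 ≈ -1.2776e-5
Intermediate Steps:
1/((-1*14021 - 1*13309) - 50939) = 1/((-14021 - 13309) - 50939) = 1/(-27330 - 50939) = 1/(-78269) = -1/78269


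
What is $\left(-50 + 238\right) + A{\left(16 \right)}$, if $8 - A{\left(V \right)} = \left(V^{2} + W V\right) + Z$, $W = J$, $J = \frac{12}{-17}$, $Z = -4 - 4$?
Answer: $- \frac{692}{17} \approx -40.706$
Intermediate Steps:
$Z = -8$ ($Z = -4 - 4 = -8$)
$J = - \frac{12}{17}$ ($J = 12 \left(- \frac{1}{17}\right) = - \frac{12}{17} \approx -0.70588$)
$W = - \frac{12}{17} \approx -0.70588$
$A{\left(V \right)} = 16 - V^{2} + \frac{12 V}{17}$ ($A{\left(V \right)} = 8 - \left(\left(V^{2} - \frac{12 V}{17}\right) - 8\right) = 8 - \left(-8 + V^{2} - \frac{12 V}{17}\right) = 8 + \left(8 - V^{2} + \frac{12 V}{17}\right) = 16 - V^{2} + \frac{12 V}{17}$)
$\left(-50 + 238\right) + A{\left(16 \right)} = \left(-50 + 238\right) + \left(16 - 16^{2} + \frac{12}{17} \cdot 16\right) = 188 + \left(16 - 256 + \frac{192}{17}\right) = 188 - \frac{3888}{17} = - \frac{692}{17}$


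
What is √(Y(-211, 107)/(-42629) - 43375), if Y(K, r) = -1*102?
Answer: I*√78822418080217/42629 ≈ 208.27*I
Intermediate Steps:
Y(K, r) = -102
√(Y(-211, 107)/(-42629) - 43375) = √(-102/(-42629) - 43375) = √(-102*(-1/42629) - 43375) = √(102/42629 - 43375) = √(-1849032773/42629) = I*√78822418080217/42629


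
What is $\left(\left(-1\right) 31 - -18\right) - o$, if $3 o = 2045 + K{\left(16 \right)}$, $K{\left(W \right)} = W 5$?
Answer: $- \frac{2164}{3} \approx -721.33$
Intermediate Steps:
$K{\left(W \right)} = 5 W$
$o = \frac{2125}{3}$ ($o = \frac{2045 + 5 \cdot 16}{3} = \frac{2045 + 80}{3} = \frac{1}{3} \cdot 2125 = \frac{2125}{3} \approx 708.33$)
$\left(\left(-1\right) 31 - -18\right) - o = \left(\left(-1\right) 31 - -18\right) - \frac{2125}{3} = \left(-31 + 18\right) - \frac{2125}{3} = -13 - \frac{2125}{3} = - \frac{2164}{3}$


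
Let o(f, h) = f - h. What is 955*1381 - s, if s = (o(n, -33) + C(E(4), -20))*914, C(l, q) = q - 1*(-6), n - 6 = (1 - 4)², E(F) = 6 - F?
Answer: 1287779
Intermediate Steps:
n = 15 (n = 6 + (1 - 4)² = 6 + (-3)² = 6 + 9 = 15)
C(l, q) = 6 + q (C(l, q) = q + 6 = 6 + q)
s = 31076 (s = ((15 - 1*(-33)) + (6 - 20))*914 = ((15 + 33) - 14)*914 = (48 - 14)*914 = 34*914 = 31076)
955*1381 - s = 955*1381 - 1*31076 = 1318855 - 31076 = 1287779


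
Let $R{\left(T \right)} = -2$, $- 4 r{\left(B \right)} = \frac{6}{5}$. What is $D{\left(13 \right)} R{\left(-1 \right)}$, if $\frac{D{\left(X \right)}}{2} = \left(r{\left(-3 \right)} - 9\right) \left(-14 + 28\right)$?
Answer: $\frac{2604}{5} \approx 520.8$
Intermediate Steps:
$r{\left(B \right)} = - \frac{3}{10}$ ($r{\left(B \right)} = - \frac{6 \cdot \frac{1}{5}}{4} = \left(- \frac{1}{4}\right) \frac{6}{5} = - \frac{3}{10}$)
$D{\left(X \right)} = - \frac{1302}{5}$ ($D{\left(X \right)} = 2 \left(- \frac{3}{10} - 9\right) \left(-14 + 28\right) = 2 \left(\left(- \frac{93}{10}\right) 14\right) = 2 \left(- \frac{651}{5}\right) = - \frac{1302}{5}$)
$D{\left(13 \right)} R{\left(-1 \right)} = \left(- \frac{1302}{5}\right) \left(-2\right) = \frac{2604}{5}$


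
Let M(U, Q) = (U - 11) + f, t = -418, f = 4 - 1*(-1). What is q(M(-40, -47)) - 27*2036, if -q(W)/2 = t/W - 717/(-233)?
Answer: -294725324/5359 ≈ -54996.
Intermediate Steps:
f = 5 (f = 4 + 1 = 5)
M(U, Q) = -6 + U (M(U, Q) = (U - 11) + 5 = (-11 + U) + 5 = -6 + U)
q(W) = -1434/233 + 836/W (q(W) = -2*(-418/W - 717/(-233)) = -2*(-418/W - 717*(-1/233)) = -2*(-418/W + 717/233) = -2*(717/233 - 418/W) = -1434/233 + 836/W)
q(M(-40, -47)) - 27*2036 = (-1434/233 + 836/(-6 - 40)) - 27*2036 = (-1434/233 + 836/(-46)) - 1*54972 = (-1434/233 + 836*(-1/46)) - 54972 = (-1434/233 - 418/23) - 54972 = -130376/5359 - 54972 = -294725324/5359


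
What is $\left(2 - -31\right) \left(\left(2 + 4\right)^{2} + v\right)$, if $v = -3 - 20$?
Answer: $429$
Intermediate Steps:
$v = -23$ ($v = -3 - 20 = -23$)
$\left(2 - -31\right) \left(\left(2 + 4\right)^{2} + v\right) = \left(2 - -31\right) \left(\left(2 + 4\right)^{2} - 23\right) = \left(2 + 31\right) \left(6^{2} - 23\right) = 33 \left(36 - 23\right) = 33 \cdot 13 = 429$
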